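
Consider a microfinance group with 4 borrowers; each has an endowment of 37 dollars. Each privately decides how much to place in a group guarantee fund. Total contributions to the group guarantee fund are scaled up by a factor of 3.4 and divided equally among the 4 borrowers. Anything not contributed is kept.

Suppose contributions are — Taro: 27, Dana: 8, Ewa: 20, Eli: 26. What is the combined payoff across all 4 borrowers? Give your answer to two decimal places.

342.40 dollars

Total contributed: 27 + 8 + 20 + 26 = 81; total kept: 4 × 37 − 81 = 67.
The group guarantee fund pays out 3.4 × 81 = 275.40 in aggregate.
Group total = 67 + 275.40 = 342.40.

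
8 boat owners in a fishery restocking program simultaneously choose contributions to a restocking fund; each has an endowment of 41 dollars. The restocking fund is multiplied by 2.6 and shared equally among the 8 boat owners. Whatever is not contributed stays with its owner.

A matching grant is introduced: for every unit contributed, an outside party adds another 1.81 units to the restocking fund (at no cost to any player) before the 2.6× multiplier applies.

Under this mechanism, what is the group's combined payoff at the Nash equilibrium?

328.00 dollars

With the mechanism, a contributed unit returns 2.6 × 2.81 / 8 = 0.9133 per unit of net cost — still below 1 — so contributing 0 remains dominant for every player.
Everyone keeps their endowment and the group total is 8 × 41 = 328.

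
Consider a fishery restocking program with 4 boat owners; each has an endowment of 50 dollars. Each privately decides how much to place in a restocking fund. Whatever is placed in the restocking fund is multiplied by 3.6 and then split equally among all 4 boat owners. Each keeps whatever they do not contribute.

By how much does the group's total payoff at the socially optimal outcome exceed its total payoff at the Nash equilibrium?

Each contributed unit returns 3.6/4 = 0.9000 to its contributor — below 1 — so contributing 0 is dominant for every player. At the Nash equilibrium everyone keeps their 50, and the group total is 4 × 50 = 200.
Each contributed unit returns 3.600 to the group as a whole (0.9000 to each of 4 players), which exceeds 1, so the social optimum is full contribution: group total = 3.600 × 200 = 720.00.
Efficiency loss = 720.00 − 200 = 520.00.

520.00 dollars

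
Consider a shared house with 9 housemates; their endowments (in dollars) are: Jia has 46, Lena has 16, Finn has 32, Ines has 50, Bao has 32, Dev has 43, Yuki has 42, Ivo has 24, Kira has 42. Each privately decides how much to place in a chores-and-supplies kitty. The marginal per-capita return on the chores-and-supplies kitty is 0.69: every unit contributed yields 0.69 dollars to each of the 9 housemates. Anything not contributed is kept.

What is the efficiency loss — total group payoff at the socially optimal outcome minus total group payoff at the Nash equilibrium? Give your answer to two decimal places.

1703.67 dollars

The private return per contributed unit is 0.69 < 1 for everyone, so the Nash equilibrium is zero contribution and the group total is Σ E_j = 46 + 16 + 32 + 50 + 32 + 43 + 42 + 24 + 42 = 327.
Each contributed unit returns 6.210 to the group, so the social optimum is full contribution by everyone: group total = 6.210 × 327 = 2030.67.
Efficiency loss = (6.210 − 1) × 327 = 1703.67.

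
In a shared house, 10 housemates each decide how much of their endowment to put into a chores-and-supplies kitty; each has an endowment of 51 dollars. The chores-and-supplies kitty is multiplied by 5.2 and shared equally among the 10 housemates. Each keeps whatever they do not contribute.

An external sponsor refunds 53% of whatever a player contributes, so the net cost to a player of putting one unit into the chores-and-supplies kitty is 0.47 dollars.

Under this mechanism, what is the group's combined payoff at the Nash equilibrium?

2922.30 dollars

Under the mechanism each unit contributed yields (5.2/10) / 0.47 = 1.1064 back to its contributor per unit of net cost, which exceeds 1, making full contribution the dominant choice for everyone.
So the Nash equilibrium is full contribution by all 10; the group earns 10 × (51 × 0.53 + 5.2 × 51) = 2922.30.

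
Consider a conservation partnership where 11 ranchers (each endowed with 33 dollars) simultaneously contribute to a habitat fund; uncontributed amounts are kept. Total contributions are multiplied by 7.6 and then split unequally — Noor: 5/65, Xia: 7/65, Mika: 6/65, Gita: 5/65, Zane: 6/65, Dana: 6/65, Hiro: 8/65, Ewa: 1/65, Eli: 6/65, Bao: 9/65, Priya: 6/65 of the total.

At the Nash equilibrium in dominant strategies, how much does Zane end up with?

56.15 dollars

A player with share s gets back 7.6·s per unit contributed, so full contribution is dominant for anyone with s > 1/7.6 = 0.1316 and zero contribution is dominant for anyone below.
The only share above 0.1316 is Bao's 9/65, contributing 33; the remaining 10 contribute 0. Total contributed: 33.
Zane keeps 33 and receives 7.6 × 33 × 6/65 = 23.15 from the habitat fund, for a payoff of 56.15.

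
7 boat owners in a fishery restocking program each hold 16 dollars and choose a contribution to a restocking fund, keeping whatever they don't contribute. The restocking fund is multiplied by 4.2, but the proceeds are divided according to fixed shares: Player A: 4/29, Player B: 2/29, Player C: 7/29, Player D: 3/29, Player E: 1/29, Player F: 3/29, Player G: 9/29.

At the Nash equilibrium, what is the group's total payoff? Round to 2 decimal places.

214.40 dollars

For player j, contributing a unit is worthwhile iff 4.2 × (j's share) ≥ 1, i.e. iff j's share is at least 0.2381.
Player C and Player G are above the threshold, contributing 16 each; the remaining 5 contribute 0. Total contributed: 32.
The restocking fund pays out 4.2 × 32 = 134.40 in total (split across the unequal shares, but the aggregate is all that matters for the group sum).
The 5 free-riders keep 16 each, adding 80. Group total = 80 + 134.40 = 214.40.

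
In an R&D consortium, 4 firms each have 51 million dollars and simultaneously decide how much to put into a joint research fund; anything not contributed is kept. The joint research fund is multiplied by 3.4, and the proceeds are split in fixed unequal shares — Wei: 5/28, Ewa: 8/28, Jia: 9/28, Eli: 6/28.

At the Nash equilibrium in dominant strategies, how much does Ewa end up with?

100.54 million dollars

Each unit j contributes comes back to j as 3.4 × (j's share), so j prefers to contribute only if that share exceeds 1/3.4 = 0.2941; otherwise keeping the unit dominates.
The only share above 0.2941 is Jia's 9/28, contributing 51; the remaining 3 contribute 0. Total contributed: 51.
Ewa keeps 51 and receives 3.4 × 51 × 8/28 = 49.54 from the joint research fund, for a payoff of 100.54.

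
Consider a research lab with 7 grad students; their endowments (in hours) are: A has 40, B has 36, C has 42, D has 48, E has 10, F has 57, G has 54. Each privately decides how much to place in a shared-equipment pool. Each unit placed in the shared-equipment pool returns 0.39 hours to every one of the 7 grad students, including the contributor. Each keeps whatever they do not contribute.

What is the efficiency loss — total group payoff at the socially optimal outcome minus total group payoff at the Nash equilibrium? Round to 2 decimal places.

496.51 hours

The private return per contributed unit is 0.39 < 1 for everyone, so the Nash equilibrium is zero contribution and the group total is Σ E_j = 40 + 36 + 42 + 48 + 10 + 57 + 54 = 287.
Each contributed unit returns 2.730 to the group, so the social optimum is full contribution by everyone: group total = 2.730 × 287 = 783.51.
Efficiency loss = (2.730 − 1) × 287 = 496.51.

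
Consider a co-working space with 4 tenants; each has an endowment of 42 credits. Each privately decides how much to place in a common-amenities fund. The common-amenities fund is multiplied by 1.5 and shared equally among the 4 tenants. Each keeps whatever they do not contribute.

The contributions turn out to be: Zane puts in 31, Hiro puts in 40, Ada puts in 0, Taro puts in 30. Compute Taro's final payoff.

49.88 credits

Total contributed: 31 + 40 + 0 + 30 = 101.
Each receives 1.5 × 101 / 4 = 37.88 from the common-amenities fund.
Taro keeps 42 − 30 = 12, so Taro's payoff is 12 + 37.88 = 49.88.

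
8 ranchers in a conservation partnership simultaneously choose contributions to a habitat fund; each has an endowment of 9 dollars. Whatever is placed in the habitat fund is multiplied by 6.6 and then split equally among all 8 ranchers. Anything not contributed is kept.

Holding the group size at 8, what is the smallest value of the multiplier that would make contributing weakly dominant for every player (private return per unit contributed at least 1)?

8

A contributed unit returns (multiplier)/8 to its contributor.
This reaches 1 exactly when the multiplier is 8.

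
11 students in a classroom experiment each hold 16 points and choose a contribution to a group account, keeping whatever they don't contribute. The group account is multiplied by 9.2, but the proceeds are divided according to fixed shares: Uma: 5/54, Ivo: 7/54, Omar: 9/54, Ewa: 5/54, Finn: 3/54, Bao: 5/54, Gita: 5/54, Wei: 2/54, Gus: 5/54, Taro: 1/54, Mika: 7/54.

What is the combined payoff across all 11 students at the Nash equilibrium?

For player j, contributing a unit is worthwhile iff 9.2 × (j's share) ≥ 1, i.e. iff j's share is at least 0.1087.
Ivo, Omar and Mika are above the threshold, contributing 16 each; the remaining 8 contribute 0. Total contributed: 48.
The group account pays out 9.2 × 48 = 441.60 in total (split across the unequal shares, but the aggregate is all that matters for the group sum).
The 8 free-riders keep 16 each, adding 128. Group total = 128 + 441.60 = 569.60.

569.60 points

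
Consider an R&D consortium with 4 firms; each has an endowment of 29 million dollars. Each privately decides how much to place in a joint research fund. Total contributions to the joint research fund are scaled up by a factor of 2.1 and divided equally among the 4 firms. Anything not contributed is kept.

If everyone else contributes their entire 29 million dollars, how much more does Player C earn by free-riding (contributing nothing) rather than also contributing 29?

Switching from a contribution of 29 to 0 lets Player C keep an extra 29 million dollars, but lowers the joint research fund by 29, which costs Player C their own share of that drop: 2.1/4 × 29 = 15.22.
Net gain = 29 − 15.22 = 13.78. The private return per contributed unit (0.5250) is below 1, so free-riding is indeed the best response regardless of what the others do.

13.78 million dollars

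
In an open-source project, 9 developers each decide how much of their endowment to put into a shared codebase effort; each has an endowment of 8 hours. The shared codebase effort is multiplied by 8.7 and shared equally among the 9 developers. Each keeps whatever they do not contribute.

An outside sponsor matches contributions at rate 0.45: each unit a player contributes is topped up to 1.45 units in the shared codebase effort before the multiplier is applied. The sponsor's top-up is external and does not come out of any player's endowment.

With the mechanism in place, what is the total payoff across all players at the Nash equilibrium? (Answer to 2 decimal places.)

908.28 hours

Under the mechanism each unit contributed yields 8.7 × 1.45 / 9 = 1.4017 back to its contributor per unit of net cost, which exceeds 1, making full contribution the dominant choice for everyone.
At the Nash equilibrium everyone contributes 8. Group total payoff = 8.7 × 1.45 × 72 = 908.28.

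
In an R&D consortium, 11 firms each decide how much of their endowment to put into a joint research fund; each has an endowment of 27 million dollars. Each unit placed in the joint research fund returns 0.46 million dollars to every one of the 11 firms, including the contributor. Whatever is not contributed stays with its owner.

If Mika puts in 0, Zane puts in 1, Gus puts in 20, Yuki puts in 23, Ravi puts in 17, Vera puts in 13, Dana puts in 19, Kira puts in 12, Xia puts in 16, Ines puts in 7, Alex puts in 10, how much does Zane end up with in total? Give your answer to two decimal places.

Total contributed: 0 + 1 + 20 + 23 + 17 + 13 + 19 + 12 + 16 + 7 + 10 = 138.
Each receives 0.46 × 138 = 63.48 from the joint research fund.
Zane keeps 27 − 1 = 26, so Zane's payoff is 26 + 63.48 = 89.48.

89.48 million dollars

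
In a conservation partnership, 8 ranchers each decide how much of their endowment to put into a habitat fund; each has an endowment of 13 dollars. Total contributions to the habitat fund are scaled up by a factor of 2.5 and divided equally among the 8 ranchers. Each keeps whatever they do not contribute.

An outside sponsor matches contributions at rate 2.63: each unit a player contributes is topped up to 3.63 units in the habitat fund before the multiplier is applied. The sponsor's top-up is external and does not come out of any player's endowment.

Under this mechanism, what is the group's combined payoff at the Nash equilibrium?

With the mechanism, a contributed unit returns 2.5 × 3.63 / 8 = 1.1344 per unit of net cost to the contributor — now above 1 — so contributing fully is weakly dominant for every player.
So the Nash equilibrium is full contribution by all 8; the group earns 2.5 × 3.63 × 104 = 943.80.

943.80 dollars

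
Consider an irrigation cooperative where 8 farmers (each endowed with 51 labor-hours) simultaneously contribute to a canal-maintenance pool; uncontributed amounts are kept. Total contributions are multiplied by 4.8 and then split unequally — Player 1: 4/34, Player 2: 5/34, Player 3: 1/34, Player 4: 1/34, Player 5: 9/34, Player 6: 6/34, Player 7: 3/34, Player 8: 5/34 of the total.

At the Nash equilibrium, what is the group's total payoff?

601.80 labor-hours

Each unit j contributes comes back to j as 4.8 × (j's share), so j prefers to contribute only if that share exceeds 1/4.8 = 0.2083; otherwise keeping the unit dominates.
The only share above 0.2083 is Player 5's 9/34, contributing 51; the remaining 7 contribute 0. Total contributed: 51.
The canal-maintenance pool pays out 4.8 × 51 = 244.80 in total (split across the unequal shares, but the aggregate is all that matters for the group sum).
The 7 free-riders keep 51 each, adding 357. Group total = 357 + 244.80 = 601.80.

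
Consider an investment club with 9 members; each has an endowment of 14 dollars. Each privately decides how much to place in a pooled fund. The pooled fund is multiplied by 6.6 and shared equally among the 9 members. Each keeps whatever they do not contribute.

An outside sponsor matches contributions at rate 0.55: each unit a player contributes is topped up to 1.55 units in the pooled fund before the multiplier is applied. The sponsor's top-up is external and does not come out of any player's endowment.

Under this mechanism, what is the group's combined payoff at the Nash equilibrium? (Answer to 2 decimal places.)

1288.98 dollars

The effective private return per unit is now 6.6 × 1.55 / 9 = 1.1367 > 1, so every player's dominant strategy flips to full contribution.
At the Nash equilibrium everyone contributes 14. Group total payoff = 6.6 × 1.55 × 126 = 1288.98.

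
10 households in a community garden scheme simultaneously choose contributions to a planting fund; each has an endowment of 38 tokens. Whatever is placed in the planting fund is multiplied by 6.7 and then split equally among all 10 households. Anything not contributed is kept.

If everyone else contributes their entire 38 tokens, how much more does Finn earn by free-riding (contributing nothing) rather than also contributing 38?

Switching from a contribution of 38 to 0 lets Finn keep an extra 38 tokens, but lowers the planting fund by 38, which costs Finn their own share of that drop: 6.7/10 × 38 = 25.46.
Net gain = 38 − 25.46 = 12.54. The private return per contributed unit (0.6700) is below 1, so free-riding is indeed the best response regardless of what the others do.

12.54 tokens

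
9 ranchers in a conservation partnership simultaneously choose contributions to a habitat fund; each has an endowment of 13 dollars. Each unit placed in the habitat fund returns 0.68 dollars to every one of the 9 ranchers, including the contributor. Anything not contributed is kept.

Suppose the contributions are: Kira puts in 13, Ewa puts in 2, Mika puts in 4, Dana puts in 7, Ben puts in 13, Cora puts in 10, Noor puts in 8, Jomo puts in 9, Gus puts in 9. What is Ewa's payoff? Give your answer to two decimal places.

Total contributed: 13 + 2 + 4 + 7 + 13 + 10 + 8 + 9 + 9 = 75.
Each receives 0.68 × 75 = 51.00 from the habitat fund.
Ewa keeps 13 − 2 = 11, so Ewa's payoff is 11 + 51.00 = 62.00.

62.00 dollars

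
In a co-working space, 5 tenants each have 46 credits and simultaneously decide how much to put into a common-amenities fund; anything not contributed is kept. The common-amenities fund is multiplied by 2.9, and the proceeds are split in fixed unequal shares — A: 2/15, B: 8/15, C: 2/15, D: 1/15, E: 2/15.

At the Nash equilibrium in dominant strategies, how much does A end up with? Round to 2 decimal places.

63.79 credits

Player j's private return per contributed unit is 2.9 × (j's share). Contributing is weakly dominant for j when that share is at least 1/2.9 = 0.3448, and contributing 0 is dominant otherwise.
B alone (share 8/15) is above the threshold, contributing 46; the remaining 4 contribute 0. Total contributed: 46.
A keeps 46 and receives 2.9 × 46 × 2/15 = 17.79 from the common-amenities fund, for a payoff of 63.79.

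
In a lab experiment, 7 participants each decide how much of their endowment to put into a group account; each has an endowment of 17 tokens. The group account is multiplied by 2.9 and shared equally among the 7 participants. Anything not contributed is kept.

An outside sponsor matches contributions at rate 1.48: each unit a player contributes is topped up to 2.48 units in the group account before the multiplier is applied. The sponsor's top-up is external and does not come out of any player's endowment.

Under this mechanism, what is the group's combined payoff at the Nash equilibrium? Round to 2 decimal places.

Under the mechanism each unit contributed yields 2.9 × 2.48 / 7 = 1.0274 back to its contributor per unit of net cost, which exceeds 1, making full contribution the dominant choice for everyone.
At the Nash equilibrium everyone contributes 17. Group total payoff = 2.9 × 2.48 × 119 = 855.85.

855.85 tokens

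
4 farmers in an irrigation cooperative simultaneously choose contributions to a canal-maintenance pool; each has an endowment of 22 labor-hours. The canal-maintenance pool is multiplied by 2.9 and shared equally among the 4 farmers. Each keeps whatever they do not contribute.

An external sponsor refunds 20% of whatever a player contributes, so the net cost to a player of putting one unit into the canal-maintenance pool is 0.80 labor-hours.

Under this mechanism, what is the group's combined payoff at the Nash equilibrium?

88.00 labor-hours

The effective private return is (2.9/4) / 0.80 = 0.9063, which is still under 1, so the mechanism doesn't change anyone's dominant strategy: zero contribution.
At the Nash equilibrium no one contributes; group total payoff = 4 × 22 = 88.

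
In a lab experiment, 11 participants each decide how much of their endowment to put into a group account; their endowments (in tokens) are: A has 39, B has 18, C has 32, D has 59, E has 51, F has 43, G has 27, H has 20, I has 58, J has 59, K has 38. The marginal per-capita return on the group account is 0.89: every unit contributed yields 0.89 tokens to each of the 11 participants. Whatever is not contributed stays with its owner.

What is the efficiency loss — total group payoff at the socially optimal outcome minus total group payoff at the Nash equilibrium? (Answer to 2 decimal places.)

The private return per contributed unit is 0.89 < 1 for everyone, so the Nash equilibrium is zero contribution and the group total is Σ E_j = 39 + 18 + 32 + 59 + 51 + 43 + 27 + 20 + 58 + 59 + 38 = 444.
Each contributed unit returns 9.790 to the group, so the social optimum is full contribution by everyone: group total = 9.790 × 444 = 4346.76.
Efficiency loss = (9.790 − 1) × 444 = 3902.76.

3902.76 tokens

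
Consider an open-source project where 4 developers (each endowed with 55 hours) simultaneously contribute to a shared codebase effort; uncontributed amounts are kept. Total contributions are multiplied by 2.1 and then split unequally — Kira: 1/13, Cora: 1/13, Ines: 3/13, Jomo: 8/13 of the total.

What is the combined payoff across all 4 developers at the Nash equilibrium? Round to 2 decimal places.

280.50 hours

For player j, contributing a unit is worthwhile iff 2.1 × (j's share) ≥ 1, i.e. iff j's share is at least 0.4762.
Only Jomo (8/13) clears that bar, contributing 55; the remaining 3 contribute 0. Total contributed: 55.
The shared codebase effort pays out 2.1 × 55 = 115.50 in total (split across the unequal shares, but the aggregate is all that matters for the group sum).
The 3 free-riders keep 55 each, adding 165. Group total = 165 + 115.50 = 280.50.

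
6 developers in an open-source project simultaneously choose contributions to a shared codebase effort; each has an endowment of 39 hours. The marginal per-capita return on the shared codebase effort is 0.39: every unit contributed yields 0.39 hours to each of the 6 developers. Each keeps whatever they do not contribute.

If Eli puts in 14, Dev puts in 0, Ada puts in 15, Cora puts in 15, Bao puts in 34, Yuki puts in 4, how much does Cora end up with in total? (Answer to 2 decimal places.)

55.98 hours

Total contributed: 14 + 0 + 15 + 15 + 34 + 4 = 82.
Each receives 0.39 × 82 = 31.98 from the shared codebase effort.
Cora keeps 39 − 15 = 24, so Cora's payoff is 24 + 31.98 = 55.98.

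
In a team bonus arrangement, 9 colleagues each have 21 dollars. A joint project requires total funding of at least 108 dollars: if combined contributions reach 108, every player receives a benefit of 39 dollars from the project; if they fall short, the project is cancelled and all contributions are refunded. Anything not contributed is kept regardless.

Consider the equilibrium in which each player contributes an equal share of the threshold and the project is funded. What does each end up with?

48 dollars

Equal share of the threshold: 108/9 = 12.
At this profile no one gains by cutting their contribution: any cut drops the total below 108, the project is cancelled, contributions are refunded, and the deviator ends with 21, which is less than 21 − 12 + 39 = 48. Contributing more than 12 just wastes the excess. So contributing exactly 12 is a best response.
Each player's payoff: 21 − 12 + 39 = 48.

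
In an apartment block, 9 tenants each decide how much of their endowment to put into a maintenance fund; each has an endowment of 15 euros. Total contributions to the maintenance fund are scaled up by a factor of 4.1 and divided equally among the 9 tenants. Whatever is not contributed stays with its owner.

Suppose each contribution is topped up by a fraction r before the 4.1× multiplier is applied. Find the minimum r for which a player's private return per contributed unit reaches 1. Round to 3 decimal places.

1.195

With matching at rate r, one contributed unit becomes (1 + r) in the maintenance fund and returns 4.1 × (1 + r) / 9 to the contributor.
Setting this equal to 1: 1 + r = 9/4.1 = 2.1951.
So the minimum matching rate is r = 2.1951 − 1 = 1.195.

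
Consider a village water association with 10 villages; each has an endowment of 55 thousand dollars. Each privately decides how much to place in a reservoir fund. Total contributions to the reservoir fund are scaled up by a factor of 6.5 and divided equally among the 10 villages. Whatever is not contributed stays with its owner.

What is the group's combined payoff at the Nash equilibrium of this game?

550.00 thousand dollars

Each contributed unit returns 6.5/10 = 0.6500 to its contributor — below 1 — so contributing 0 is dominant for every player. At the Nash equilibrium everyone keeps their 55, and the group total is 10 × 55 = 550.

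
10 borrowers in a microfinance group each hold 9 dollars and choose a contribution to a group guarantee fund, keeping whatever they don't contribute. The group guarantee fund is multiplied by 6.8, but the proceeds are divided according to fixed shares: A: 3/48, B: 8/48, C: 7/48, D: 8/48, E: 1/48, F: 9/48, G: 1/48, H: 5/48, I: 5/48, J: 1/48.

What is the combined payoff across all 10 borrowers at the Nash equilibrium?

For player j, contributing a unit is worthwhile iff 6.8 × (j's share) ≥ 1, i.e. iff j's share is at least 0.1471.
B, D and F are above the threshold, contributing 9 each; the remaining 7 contribute 0. Total contributed: 27.
The group guarantee fund pays out 6.8 × 27 = 183.60 in total (split across the unequal shares, but the aggregate is all that matters for the group sum).
The 7 free-riders keep 9 each, adding 63. Group total = 63 + 183.60 = 246.60.

246.60 dollars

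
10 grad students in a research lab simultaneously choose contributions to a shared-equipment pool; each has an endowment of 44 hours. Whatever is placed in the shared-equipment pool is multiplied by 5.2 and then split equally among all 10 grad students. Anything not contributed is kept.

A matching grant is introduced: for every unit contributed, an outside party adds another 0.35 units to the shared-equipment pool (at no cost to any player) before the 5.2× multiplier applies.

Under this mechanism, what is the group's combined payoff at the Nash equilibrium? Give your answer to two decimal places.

The effective private return is 5.2 × 1.35 / 10 = 0.7020, which is still under 1, so the mechanism doesn't change anyone's dominant strategy: zero contribution.
Everyone keeps their endowment and the group total is 10 × 44 = 440.

440.00 hours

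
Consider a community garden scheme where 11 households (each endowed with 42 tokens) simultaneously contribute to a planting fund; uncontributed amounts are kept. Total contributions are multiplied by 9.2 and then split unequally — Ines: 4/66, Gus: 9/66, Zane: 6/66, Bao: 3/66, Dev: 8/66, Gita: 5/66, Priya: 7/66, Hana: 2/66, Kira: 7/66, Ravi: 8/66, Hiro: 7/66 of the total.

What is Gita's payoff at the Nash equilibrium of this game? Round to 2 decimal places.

129.82 tokens

For player j, contributing a unit is worthwhile iff 9.2 × (j's share) ≥ 1, i.e. iff j's share is at least 0.1087.
Gus, Dev and Ravi are above the threshold, contributing 42 each; the remaining 8 contribute 0. Total contributed: 126.
Gita keeps 42 and receives 9.2 × 126 × 5/66 = 87.82 from the planting fund, for a payoff of 129.82.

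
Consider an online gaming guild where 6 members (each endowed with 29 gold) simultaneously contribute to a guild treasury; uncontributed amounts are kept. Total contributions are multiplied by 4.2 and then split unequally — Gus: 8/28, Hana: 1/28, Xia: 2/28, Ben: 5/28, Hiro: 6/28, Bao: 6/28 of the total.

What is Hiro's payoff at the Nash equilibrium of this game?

55.10 gold

Player j's private return per contributed unit is 4.2 × (j's share). Contributing is weakly dominant for j when that share is at least 1/4.2 = 0.2381, and contributing 0 is dominant otherwise.
The only share above 0.2381 is Gus's 8/28, contributing 29; the remaining 5 contribute 0. Total contributed: 29.
Hiro keeps 29 and receives 4.2 × 29 × 6/28 = 26.10 from the guild treasury, for a payoff of 55.10.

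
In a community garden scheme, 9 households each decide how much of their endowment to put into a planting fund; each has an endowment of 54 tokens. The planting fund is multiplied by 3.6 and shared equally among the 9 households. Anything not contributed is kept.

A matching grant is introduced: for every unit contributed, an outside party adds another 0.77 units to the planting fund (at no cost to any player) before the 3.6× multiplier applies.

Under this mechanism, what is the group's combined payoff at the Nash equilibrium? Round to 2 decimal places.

The effective private return is 3.6 × 1.77 / 9 = 0.7080, which is still under 1, so the mechanism doesn't change anyone's dominant strategy: zero contribution.
At the Nash equilibrium no one contributes; group total payoff = 9 × 54 = 486.

486.00 tokens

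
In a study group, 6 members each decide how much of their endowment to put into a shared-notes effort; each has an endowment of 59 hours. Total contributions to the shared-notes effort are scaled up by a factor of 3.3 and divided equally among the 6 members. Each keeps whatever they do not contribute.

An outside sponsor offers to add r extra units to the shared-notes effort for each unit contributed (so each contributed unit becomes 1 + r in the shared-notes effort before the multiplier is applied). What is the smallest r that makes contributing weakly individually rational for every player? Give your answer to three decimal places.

0.818

With matching at rate r, one contributed unit becomes (1 + r) in the shared-notes effort and returns 3.3 × (1 + r) / 6 to the contributor.
Setting this equal to 1: 1 + r = 6/3.3 = 1.8182.
So the minimum matching rate is r = 1.8182 − 1 = 0.818.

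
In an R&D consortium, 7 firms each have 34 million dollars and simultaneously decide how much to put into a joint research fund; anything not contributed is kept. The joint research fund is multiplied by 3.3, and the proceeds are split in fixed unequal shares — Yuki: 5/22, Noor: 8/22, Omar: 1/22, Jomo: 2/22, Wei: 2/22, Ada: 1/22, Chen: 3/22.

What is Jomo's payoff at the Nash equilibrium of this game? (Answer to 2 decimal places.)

A player with share s gets back 3.3·s per unit contributed, so full contribution is dominant for anyone with s > 1/3.3 = 0.3030 and zero contribution is dominant for anyone below.
The only share above 0.3030 is Noor's 8/22, contributing 34; the remaining 6 contribute 0. Total contributed: 34.
Jomo keeps 34 and receives 3.3 × 34 × 2/22 = 10.20 from the joint research fund, for a payoff of 44.20.

44.20 million dollars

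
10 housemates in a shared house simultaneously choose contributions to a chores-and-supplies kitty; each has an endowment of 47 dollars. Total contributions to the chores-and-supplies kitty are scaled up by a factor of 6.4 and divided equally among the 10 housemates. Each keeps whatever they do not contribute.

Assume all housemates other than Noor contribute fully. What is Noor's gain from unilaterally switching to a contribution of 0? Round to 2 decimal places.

Switching from a contribution of 47 to 0 lets Noor keep an extra 47 dollars, but lowers the chores-and-supplies kitty by 47, which costs Noor their own share of that drop: 6.4/10 × 47 = 30.08.
Net gain = 47 − 30.08 = 16.92. The private return per contributed unit (0.6400) is below 1, so free-riding is indeed the best response regardless of what the others do.

16.92 dollars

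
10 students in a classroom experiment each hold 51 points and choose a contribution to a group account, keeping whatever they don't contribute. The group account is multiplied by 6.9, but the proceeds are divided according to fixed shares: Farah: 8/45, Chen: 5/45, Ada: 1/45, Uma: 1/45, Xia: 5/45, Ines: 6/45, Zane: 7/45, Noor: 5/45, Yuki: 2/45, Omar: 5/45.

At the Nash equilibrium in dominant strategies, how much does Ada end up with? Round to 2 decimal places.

66.64 points

A player with share s gets back 6.9·s per unit contributed, so full contribution is dominant for anyone with s > 1/6.9 = 0.1449 and zero contribution is dominant for anyone below.
The shares above 0.1449 belong to Farah and Zane, contributing 51 each; the remaining 8 contribute 0. Total contributed: 102.
Ada keeps 51 and receives 6.9 × 102 × 1/45 = 15.64 from the group account, for a payoff of 66.64.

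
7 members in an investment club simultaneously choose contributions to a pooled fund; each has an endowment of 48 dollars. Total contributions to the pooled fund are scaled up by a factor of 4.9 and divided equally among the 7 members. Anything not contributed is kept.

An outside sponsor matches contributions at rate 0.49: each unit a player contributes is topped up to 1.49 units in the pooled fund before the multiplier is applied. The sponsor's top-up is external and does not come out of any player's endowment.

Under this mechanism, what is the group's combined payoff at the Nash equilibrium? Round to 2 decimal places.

With the mechanism, a contributed unit returns 4.9 × 1.49 / 7 = 1.0430 per unit of net cost to the contributor — now above 1 — so contributing fully is weakly dominant for every player.
So the Nash equilibrium is full contribution by all 7; the group earns 4.9 × 1.49 × 336 = 2453.14.

2453.14 dollars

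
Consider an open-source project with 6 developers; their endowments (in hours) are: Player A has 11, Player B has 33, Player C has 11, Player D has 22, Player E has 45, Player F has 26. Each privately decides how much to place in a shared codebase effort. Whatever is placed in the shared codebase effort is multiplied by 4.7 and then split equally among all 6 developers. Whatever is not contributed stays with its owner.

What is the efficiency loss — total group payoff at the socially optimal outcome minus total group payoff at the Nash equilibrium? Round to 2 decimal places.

547.60 hours

The private return per contributed unit is 4.7/6 = 0.7833 < 1 for every player regardless of endowment, so the Nash equilibrium is zero contribution and the group total is Σ E_j = 11 + 33 + 11 + 22 + 45 + 26 = 148.
Each contributed unit returns 4.700 to the group, so the social optimum is full contribution by everyone: group total = 4.700 × 148 = 695.60.
Efficiency loss = (4.700 − 1) × 148 = 547.60.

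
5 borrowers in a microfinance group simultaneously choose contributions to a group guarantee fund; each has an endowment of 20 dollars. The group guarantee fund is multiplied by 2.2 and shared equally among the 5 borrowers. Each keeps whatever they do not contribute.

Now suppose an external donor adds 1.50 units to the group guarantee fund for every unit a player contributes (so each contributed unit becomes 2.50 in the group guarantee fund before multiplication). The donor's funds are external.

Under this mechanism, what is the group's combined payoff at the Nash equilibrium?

550.00 dollars

With the mechanism, a contributed unit returns 2.2 × 2.50 / 5 = 1.1000 per unit of net cost to the contributor — now above 1 — so contributing fully is weakly dominant for every player.
At the Nash equilibrium everyone contributes 20. Group total payoff = 2.2 × 2.50 × 100 = 550.00.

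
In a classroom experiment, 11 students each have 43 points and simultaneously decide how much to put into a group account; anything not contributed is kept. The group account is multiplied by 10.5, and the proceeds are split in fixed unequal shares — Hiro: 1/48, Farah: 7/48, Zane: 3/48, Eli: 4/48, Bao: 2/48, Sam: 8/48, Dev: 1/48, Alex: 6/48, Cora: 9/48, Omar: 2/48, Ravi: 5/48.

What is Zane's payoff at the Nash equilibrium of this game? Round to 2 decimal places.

Each unit j contributes comes back to j as 10.5 × (j's share), so j prefers to contribute only if that share exceeds 1/10.5 = 0.0952; otherwise keeping the unit dominates.
Farah, Sam, Alex, Cora and Ravi are above the threshold, contributing 43 each; the remaining 6 contribute 0. Total contributed: 215.
Zane keeps 43 and receives 10.5 × 215 × 3/48 = 141.09 from the group account, for a payoff of 184.09.

184.09 points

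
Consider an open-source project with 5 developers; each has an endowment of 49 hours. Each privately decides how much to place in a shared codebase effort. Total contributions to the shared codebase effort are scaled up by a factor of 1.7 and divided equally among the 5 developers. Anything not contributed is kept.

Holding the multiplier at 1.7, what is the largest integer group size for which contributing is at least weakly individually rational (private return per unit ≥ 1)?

1

Private return per unit is 1.7/(group size), which is ≥ 1 whenever the group size is ≤ 1.7.
The largest such integer is 1.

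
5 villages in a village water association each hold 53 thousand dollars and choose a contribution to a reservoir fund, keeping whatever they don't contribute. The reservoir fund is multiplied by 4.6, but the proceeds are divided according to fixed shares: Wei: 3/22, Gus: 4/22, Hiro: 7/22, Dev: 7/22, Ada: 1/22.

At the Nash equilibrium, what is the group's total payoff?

Each unit j contributes comes back to j as 4.6 × (j's share), so j prefers to contribute only if that share exceeds 1/4.6 = 0.2174; otherwise keeping the unit dominates.
Hiro and Dev clear that bar, contributing 53 each; the remaining 3 contribute 0. Total contributed: 106.
The reservoir fund pays out 4.6 × 106 = 487.60 in total (split across the unequal shares, but the aggregate is all that matters for the group sum).
The 3 free-riders keep 53 each, adding 159. Group total = 159 + 487.60 = 646.60.

646.60 thousand dollars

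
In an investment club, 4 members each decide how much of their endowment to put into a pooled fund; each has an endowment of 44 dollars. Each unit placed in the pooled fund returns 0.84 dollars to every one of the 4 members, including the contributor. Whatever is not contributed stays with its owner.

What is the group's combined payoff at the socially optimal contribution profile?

591.36 dollars

Each contributed unit returns 3.360 to the group as a whole (0.84 to each of 4 players), which exceeds 1, so the social optimum is full contribution: group total = 3.360 × 176 = 591.36.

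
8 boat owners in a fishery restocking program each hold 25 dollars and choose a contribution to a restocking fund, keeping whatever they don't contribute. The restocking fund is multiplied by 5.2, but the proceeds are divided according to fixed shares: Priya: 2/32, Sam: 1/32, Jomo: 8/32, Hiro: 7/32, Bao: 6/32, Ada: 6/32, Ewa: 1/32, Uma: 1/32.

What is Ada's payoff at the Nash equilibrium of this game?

For player j, contributing a unit is worthwhile iff 5.2 × (j's share) ≥ 1, i.e. iff j's share is at least 0.1923.
Jomo and Hiro are above the threshold, contributing 25 each; the remaining 6 contribute 0. Total contributed: 50.
Ada keeps 25 and receives 5.2 × 50 × 6/32 = 48.75 from the restocking fund, for a payoff of 73.75.

73.75 dollars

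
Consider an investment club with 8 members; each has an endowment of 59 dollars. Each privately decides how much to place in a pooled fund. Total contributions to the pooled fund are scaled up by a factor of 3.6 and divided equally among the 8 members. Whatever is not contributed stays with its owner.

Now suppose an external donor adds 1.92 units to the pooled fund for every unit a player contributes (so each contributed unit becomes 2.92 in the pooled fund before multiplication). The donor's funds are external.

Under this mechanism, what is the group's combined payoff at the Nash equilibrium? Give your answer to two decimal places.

The effective private return per unit is now 3.6 × 2.92 / 8 = 1.3140 > 1, so every player's dominant strategy flips to full contribution.
So the Nash equilibrium is full contribution by all 8; the group earns 3.6 × 2.92 × 472 = 4961.66.

4961.66 dollars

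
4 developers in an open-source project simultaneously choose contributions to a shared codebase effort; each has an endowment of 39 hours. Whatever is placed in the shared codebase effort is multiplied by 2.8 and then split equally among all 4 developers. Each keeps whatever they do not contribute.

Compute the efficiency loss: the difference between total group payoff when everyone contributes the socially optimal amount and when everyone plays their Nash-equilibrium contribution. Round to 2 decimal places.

Each contributed unit returns 2.8/4 = 0.7000 to its contributor — below 1 — so contributing 0 is dominant for every player. At the Nash equilibrium everyone keeps their 39, and the group total is 4 × 39 = 156.
Each contributed unit returns 2.800 to the group as a whole (0.7000 to each of 4 players), which exceeds 1, so the social optimum is full contribution: group total = 2.800 × 156 = 436.80.
Efficiency loss = 436.80 − 156 = 280.80.

280.80 hours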